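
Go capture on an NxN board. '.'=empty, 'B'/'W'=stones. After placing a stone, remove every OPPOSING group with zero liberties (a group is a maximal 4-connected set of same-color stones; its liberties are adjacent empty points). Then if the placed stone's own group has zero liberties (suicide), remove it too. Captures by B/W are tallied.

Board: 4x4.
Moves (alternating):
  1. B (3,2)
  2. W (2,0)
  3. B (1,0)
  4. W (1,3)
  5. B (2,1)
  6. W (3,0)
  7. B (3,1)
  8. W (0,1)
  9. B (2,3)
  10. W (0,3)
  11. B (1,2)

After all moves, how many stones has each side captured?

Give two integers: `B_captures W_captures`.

Answer: 2 0

Derivation:
Move 1: B@(3,2) -> caps B=0 W=0
Move 2: W@(2,0) -> caps B=0 W=0
Move 3: B@(1,0) -> caps B=0 W=0
Move 4: W@(1,3) -> caps B=0 W=0
Move 5: B@(2,1) -> caps B=0 W=0
Move 6: W@(3,0) -> caps B=0 W=0
Move 7: B@(3,1) -> caps B=2 W=0
Move 8: W@(0,1) -> caps B=2 W=0
Move 9: B@(2,3) -> caps B=2 W=0
Move 10: W@(0,3) -> caps B=2 W=0
Move 11: B@(1,2) -> caps B=2 W=0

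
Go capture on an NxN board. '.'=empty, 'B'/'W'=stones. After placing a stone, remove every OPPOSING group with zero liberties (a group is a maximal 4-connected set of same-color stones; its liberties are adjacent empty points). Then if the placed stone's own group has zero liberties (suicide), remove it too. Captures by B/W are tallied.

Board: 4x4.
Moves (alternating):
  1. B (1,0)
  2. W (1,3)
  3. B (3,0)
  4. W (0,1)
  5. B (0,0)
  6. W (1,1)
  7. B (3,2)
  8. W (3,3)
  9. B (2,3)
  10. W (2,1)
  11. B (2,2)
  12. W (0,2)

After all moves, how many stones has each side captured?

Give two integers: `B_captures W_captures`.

Move 1: B@(1,0) -> caps B=0 W=0
Move 2: W@(1,3) -> caps B=0 W=0
Move 3: B@(3,0) -> caps B=0 W=0
Move 4: W@(0,1) -> caps B=0 W=0
Move 5: B@(0,0) -> caps B=0 W=0
Move 6: W@(1,1) -> caps B=0 W=0
Move 7: B@(3,2) -> caps B=0 W=0
Move 8: W@(3,3) -> caps B=0 W=0
Move 9: B@(2,3) -> caps B=1 W=0
Move 10: W@(2,1) -> caps B=1 W=0
Move 11: B@(2,2) -> caps B=1 W=0
Move 12: W@(0,2) -> caps B=1 W=0

Answer: 1 0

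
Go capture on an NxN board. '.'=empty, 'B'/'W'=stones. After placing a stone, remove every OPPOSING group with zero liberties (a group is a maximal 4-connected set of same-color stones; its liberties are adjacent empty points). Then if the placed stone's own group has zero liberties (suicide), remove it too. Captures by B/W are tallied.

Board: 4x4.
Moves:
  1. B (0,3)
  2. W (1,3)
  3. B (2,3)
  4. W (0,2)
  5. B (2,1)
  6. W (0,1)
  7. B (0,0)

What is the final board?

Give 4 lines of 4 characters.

Answer: BWW.
...W
.B.B
....

Derivation:
Move 1: B@(0,3) -> caps B=0 W=0
Move 2: W@(1,3) -> caps B=0 W=0
Move 3: B@(2,3) -> caps B=0 W=0
Move 4: W@(0,2) -> caps B=0 W=1
Move 5: B@(2,1) -> caps B=0 W=1
Move 6: W@(0,1) -> caps B=0 W=1
Move 7: B@(0,0) -> caps B=0 W=1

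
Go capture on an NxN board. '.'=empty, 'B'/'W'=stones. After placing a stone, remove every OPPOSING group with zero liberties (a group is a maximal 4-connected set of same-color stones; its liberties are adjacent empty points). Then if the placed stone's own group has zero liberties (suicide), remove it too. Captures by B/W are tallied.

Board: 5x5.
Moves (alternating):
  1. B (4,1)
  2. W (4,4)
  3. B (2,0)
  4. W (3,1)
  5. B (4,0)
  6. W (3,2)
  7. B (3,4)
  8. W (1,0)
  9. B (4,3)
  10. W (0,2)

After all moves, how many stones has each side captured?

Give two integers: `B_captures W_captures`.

Move 1: B@(4,1) -> caps B=0 W=0
Move 2: W@(4,4) -> caps B=0 W=0
Move 3: B@(2,0) -> caps B=0 W=0
Move 4: W@(3,1) -> caps B=0 W=0
Move 5: B@(4,0) -> caps B=0 W=0
Move 6: W@(3,2) -> caps B=0 W=0
Move 7: B@(3,4) -> caps B=0 W=0
Move 8: W@(1,0) -> caps B=0 W=0
Move 9: B@(4,3) -> caps B=1 W=0
Move 10: W@(0,2) -> caps B=1 W=0

Answer: 1 0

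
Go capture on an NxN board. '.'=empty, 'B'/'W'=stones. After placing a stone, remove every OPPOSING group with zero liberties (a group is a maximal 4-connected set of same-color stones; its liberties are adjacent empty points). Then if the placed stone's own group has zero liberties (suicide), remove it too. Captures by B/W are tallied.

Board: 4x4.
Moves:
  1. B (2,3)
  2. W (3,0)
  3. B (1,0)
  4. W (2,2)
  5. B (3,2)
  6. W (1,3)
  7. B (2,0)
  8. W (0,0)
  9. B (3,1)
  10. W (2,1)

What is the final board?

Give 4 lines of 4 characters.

Move 1: B@(2,3) -> caps B=0 W=0
Move 2: W@(3,0) -> caps B=0 W=0
Move 3: B@(1,0) -> caps B=0 W=0
Move 4: W@(2,2) -> caps B=0 W=0
Move 5: B@(3,2) -> caps B=0 W=0
Move 6: W@(1,3) -> caps B=0 W=0
Move 7: B@(2,0) -> caps B=0 W=0
Move 8: W@(0,0) -> caps B=0 W=0
Move 9: B@(3,1) -> caps B=1 W=0
Move 10: W@(2,1) -> caps B=1 W=0

Answer: W...
B..W
BWWB
.BB.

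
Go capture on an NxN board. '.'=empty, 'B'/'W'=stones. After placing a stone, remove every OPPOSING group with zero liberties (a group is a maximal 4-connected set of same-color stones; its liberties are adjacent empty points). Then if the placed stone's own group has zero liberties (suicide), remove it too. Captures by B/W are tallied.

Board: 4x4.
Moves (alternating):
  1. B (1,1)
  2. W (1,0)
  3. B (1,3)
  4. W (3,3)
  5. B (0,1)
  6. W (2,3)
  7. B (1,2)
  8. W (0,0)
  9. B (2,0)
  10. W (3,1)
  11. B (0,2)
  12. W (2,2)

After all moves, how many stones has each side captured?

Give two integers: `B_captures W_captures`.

Move 1: B@(1,1) -> caps B=0 W=0
Move 2: W@(1,0) -> caps B=0 W=0
Move 3: B@(1,3) -> caps B=0 W=0
Move 4: W@(3,3) -> caps B=0 W=0
Move 5: B@(0,1) -> caps B=0 W=0
Move 6: W@(2,3) -> caps B=0 W=0
Move 7: B@(1,2) -> caps B=0 W=0
Move 8: W@(0,0) -> caps B=0 W=0
Move 9: B@(2,0) -> caps B=2 W=0
Move 10: W@(3,1) -> caps B=2 W=0
Move 11: B@(0,2) -> caps B=2 W=0
Move 12: W@(2,2) -> caps B=2 W=0

Answer: 2 0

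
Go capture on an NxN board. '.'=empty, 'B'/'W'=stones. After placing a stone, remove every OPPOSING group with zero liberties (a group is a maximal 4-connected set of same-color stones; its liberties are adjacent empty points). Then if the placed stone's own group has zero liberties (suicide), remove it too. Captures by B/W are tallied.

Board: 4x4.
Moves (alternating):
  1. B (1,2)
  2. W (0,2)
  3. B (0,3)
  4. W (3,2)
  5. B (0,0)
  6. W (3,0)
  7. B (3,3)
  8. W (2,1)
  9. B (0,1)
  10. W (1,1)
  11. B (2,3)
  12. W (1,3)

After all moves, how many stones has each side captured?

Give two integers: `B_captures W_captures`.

Move 1: B@(1,2) -> caps B=0 W=0
Move 2: W@(0,2) -> caps B=0 W=0
Move 3: B@(0,3) -> caps B=0 W=0
Move 4: W@(3,2) -> caps B=0 W=0
Move 5: B@(0,0) -> caps B=0 W=0
Move 6: W@(3,0) -> caps B=0 W=0
Move 7: B@(3,3) -> caps B=0 W=0
Move 8: W@(2,1) -> caps B=0 W=0
Move 9: B@(0,1) -> caps B=1 W=0
Move 10: W@(1,1) -> caps B=1 W=0
Move 11: B@(2,3) -> caps B=1 W=0
Move 12: W@(1,3) -> caps B=1 W=0

Answer: 1 0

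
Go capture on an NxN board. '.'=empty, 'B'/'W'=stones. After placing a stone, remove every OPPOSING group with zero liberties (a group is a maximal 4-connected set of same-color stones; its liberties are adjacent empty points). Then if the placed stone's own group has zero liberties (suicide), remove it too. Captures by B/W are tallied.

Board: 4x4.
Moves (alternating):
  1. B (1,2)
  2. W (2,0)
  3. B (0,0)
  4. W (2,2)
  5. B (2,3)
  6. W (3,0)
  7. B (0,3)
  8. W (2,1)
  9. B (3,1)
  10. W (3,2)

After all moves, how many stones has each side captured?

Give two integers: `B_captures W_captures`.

Move 1: B@(1,2) -> caps B=0 W=0
Move 2: W@(2,0) -> caps B=0 W=0
Move 3: B@(0,0) -> caps B=0 W=0
Move 4: W@(2,2) -> caps B=0 W=0
Move 5: B@(2,3) -> caps B=0 W=0
Move 6: W@(3,0) -> caps B=0 W=0
Move 7: B@(0,3) -> caps B=0 W=0
Move 8: W@(2,1) -> caps B=0 W=0
Move 9: B@(3,1) -> caps B=0 W=0
Move 10: W@(3,2) -> caps B=0 W=1

Answer: 0 1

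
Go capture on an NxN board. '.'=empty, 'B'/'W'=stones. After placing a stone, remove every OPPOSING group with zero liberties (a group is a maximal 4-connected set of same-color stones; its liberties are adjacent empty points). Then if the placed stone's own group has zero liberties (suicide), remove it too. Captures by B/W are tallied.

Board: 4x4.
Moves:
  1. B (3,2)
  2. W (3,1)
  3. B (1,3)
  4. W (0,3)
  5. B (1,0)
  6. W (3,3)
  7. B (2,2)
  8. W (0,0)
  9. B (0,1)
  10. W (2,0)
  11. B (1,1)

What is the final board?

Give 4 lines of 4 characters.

Move 1: B@(3,2) -> caps B=0 W=0
Move 2: W@(3,1) -> caps B=0 W=0
Move 3: B@(1,3) -> caps B=0 W=0
Move 4: W@(0,3) -> caps B=0 W=0
Move 5: B@(1,0) -> caps B=0 W=0
Move 6: W@(3,3) -> caps B=0 W=0
Move 7: B@(2,2) -> caps B=0 W=0
Move 8: W@(0,0) -> caps B=0 W=0
Move 9: B@(0,1) -> caps B=1 W=0
Move 10: W@(2,0) -> caps B=1 W=0
Move 11: B@(1,1) -> caps B=1 W=0

Answer: .B.W
BB.B
W.B.
.WBW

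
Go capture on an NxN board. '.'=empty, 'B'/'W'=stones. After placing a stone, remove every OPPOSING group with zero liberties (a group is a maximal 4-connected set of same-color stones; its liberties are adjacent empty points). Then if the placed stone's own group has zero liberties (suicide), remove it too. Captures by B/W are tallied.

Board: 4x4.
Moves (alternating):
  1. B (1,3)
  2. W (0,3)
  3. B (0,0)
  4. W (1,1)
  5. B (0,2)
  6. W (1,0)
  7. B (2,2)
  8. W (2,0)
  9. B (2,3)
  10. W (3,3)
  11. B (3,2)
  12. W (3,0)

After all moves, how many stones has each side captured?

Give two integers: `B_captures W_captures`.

Answer: 2 0

Derivation:
Move 1: B@(1,3) -> caps B=0 W=0
Move 2: W@(0,3) -> caps B=0 W=0
Move 3: B@(0,0) -> caps B=0 W=0
Move 4: W@(1,1) -> caps B=0 W=0
Move 5: B@(0,2) -> caps B=1 W=0
Move 6: W@(1,0) -> caps B=1 W=0
Move 7: B@(2,2) -> caps B=1 W=0
Move 8: W@(2,0) -> caps B=1 W=0
Move 9: B@(2,3) -> caps B=1 W=0
Move 10: W@(3,3) -> caps B=1 W=0
Move 11: B@(3,2) -> caps B=2 W=0
Move 12: W@(3,0) -> caps B=2 W=0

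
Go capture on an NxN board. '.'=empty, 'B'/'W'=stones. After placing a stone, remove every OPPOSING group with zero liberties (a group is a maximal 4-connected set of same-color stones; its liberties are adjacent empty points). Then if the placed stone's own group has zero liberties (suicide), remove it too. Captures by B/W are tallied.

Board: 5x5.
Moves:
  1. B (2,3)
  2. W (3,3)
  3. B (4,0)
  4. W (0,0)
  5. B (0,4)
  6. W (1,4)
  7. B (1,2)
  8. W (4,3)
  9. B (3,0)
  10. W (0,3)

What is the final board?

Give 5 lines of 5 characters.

Answer: W..W.
..B.W
...B.
B..W.
B..W.

Derivation:
Move 1: B@(2,3) -> caps B=0 W=0
Move 2: W@(3,3) -> caps B=0 W=0
Move 3: B@(4,0) -> caps B=0 W=0
Move 4: W@(0,0) -> caps B=0 W=0
Move 5: B@(0,4) -> caps B=0 W=0
Move 6: W@(1,4) -> caps B=0 W=0
Move 7: B@(1,2) -> caps B=0 W=0
Move 8: W@(4,3) -> caps B=0 W=0
Move 9: B@(3,0) -> caps B=0 W=0
Move 10: W@(0,3) -> caps B=0 W=1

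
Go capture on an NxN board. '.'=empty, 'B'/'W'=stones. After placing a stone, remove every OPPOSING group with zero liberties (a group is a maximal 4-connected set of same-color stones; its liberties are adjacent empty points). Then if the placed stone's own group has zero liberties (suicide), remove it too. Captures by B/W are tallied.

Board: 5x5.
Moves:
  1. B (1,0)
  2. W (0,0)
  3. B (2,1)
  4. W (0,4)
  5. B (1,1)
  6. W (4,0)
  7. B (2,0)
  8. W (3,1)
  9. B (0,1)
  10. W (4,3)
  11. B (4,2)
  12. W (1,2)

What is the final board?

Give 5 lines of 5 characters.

Answer: .B..W
BBW..
BB...
.W...
W.BW.

Derivation:
Move 1: B@(1,0) -> caps B=0 W=0
Move 2: W@(0,0) -> caps B=0 W=0
Move 3: B@(2,1) -> caps B=0 W=0
Move 4: W@(0,4) -> caps B=0 W=0
Move 5: B@(1,1) -> caps B=0 W=0
Move 6: W@(4,0) -> caps B=0 W=0
Move 7: B@(2,0) -> caps B=0 W=0
Move 8: W@(3,1) -> caps B=0 W=0
Move 9: B@(0,1) -> caps B=1 W=0
Move 10: W@(4,3) -> caps B=1 W=0
Move 11: B@(4,2) -> caps B=1 W=0
Move 12: W@(1,2) -> caps B=1 W=0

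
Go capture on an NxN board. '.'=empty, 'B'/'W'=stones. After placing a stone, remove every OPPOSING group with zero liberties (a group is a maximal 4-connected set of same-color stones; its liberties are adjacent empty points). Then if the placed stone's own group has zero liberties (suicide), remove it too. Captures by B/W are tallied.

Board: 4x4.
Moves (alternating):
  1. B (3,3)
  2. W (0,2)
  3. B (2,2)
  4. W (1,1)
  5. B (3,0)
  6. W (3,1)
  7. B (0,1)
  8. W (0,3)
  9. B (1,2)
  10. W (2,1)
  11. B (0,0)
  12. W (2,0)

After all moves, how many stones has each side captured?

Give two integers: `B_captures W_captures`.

Move 1: B@(3,3) -> caps B=0 W=0
Move 2: W@(0,2) -> caps B=0 W=0
Move 3: B@(2,2) -> caps B=0 W=0
Move 4: W@(1,1) -> caps B=0 W=0
Move 5: B@(3,0) -> caps B=0 W=0
Move 6: W@(3,1) -> caps B=0 W=0
Move 7: B@(0,1) -> caps B=0 W=0
Move 8: W@(0,3) -> caps B=0 W=0
Move 9: B@(1,2) -> caps B=0 W=0
Move 10: W@(2,1) -> caps B=0 W=0
Move 11: B@(0,0) -> caps B=0 W=0
Move 12: W@(2,0) -> caps B=0 W=1

Answer: 0 1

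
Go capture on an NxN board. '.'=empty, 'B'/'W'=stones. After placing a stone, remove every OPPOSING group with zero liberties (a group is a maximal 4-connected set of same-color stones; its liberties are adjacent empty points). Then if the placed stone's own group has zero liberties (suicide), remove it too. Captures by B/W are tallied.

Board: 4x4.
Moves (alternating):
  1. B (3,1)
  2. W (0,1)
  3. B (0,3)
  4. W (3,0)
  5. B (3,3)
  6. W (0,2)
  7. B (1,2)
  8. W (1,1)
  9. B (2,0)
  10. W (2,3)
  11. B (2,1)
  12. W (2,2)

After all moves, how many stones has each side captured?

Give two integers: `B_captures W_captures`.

Move 1: B@(3,1) -> caps B=0 W=0
Move 2: W@(0,1) -> caps B=0 W=0
Move 3: B@(0,3) -> caps B=0 W=0
Move 4: W@(3,0) -> caps B=0 W=0
Move 5: B@(3,3) -> caps B=0 W=0
Move 6: W@(0,2) -> caps B=0 W=0
Move 7: B@(1,2) -> caps B=0 W=0
Move 8: W@(1,1) -> caps B=0 W=0
Move 9: B@(2,0) -> caps B=1 W=0
Move 10: W@(2,3) -> caps B=1 W=0
Move 11: B@(2,1) -> caps B=1 W=0
Move 12: W@(2,2) -> caps B=1 W=0

Answer: 1 0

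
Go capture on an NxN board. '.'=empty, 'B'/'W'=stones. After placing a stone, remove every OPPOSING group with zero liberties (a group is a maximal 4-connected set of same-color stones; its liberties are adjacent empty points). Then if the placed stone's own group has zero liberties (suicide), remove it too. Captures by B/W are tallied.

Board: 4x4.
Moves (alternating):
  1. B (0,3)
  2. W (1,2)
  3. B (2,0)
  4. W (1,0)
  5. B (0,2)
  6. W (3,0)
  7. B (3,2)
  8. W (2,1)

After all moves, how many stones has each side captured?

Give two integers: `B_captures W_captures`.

Move 1: B@(0,3) -> caps B=0 W=0
Move 2: W@(1,2) -> caps B=0 W=0
Move 3: B@(2,0) -> caps B=0 W=0
Move 4: W@(1,0) -> caps B=0 W=0
Move 5: B@(0,2) -> caps B=0 W=0
Move 6: W@(3,0) -> caps B=0 W=0
Move 7: B@(3,2) -> caps B=0 W=0
Move 8: W@(2,1) -> caps B=0 W=1

Answer: 0 1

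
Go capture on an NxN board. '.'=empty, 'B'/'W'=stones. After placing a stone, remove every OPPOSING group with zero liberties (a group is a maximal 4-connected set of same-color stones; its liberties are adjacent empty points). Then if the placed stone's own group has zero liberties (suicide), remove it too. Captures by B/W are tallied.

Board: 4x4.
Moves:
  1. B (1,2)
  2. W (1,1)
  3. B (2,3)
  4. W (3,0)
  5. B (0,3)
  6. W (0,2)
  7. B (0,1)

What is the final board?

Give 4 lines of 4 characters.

Answer: .B.B
.WB.
...B
W...

Derivation:
Move 1: B@(1,2) -> caps B=0 W=0
Move 2: W@(1,1) -> caps B=0 W=0
Move 3: B@(2,3) -> caps B=0 W=0
Move 4: W@(3,0) -> caps B=0 W=0
Move 5: B@(0,3) -> caps B=0 W=0
Move 6: W@(0,2) -> caps B=0 W=0
Move 7: B@(0,1) -> caps B=1 W=0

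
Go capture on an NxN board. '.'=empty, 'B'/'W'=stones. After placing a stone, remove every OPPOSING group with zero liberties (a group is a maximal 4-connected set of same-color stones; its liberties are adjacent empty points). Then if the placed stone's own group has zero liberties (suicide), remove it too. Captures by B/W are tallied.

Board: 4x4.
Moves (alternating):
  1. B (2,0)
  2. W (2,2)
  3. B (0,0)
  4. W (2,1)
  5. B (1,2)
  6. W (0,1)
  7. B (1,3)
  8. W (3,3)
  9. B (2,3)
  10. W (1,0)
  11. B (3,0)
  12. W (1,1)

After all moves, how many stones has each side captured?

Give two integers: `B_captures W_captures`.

Move 1: B@(2,0) -> caps B=0 W=0
Move 2: W@(2,2) -> caps B=0 W=0
Move 3: B@(0,0) -> caps B=0 W=0
Move 4: W@(2,1) -> caps B=0 W=0
Move 5: B@(1,2) -> caps B=0 W=0
Move 6: W@(0,1) -> caps B=0 W=0
Move 7: B@(1,3) -> caps B=0 W=0
Move 8: W@(3,3) -> caps B=0 W=0
Move 9: B@(2,3) -> caps B=0 W=0
Move 10: W@(1,0) -> caps B=0 W=1
Move 11: B@(3,0) -> caps B=0 W=1
Move 12: W@(1,1) -> caps B=0 W=1

Answer: 0 1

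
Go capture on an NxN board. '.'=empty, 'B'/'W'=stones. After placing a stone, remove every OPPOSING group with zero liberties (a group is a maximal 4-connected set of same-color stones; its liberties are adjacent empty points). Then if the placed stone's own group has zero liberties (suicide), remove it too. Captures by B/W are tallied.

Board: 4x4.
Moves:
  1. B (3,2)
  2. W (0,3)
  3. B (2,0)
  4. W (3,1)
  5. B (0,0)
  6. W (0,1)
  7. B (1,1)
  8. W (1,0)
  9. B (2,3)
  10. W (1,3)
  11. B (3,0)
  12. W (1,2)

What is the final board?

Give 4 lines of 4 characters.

Move 1: B@(3,2) -> caps B=0 W=0
Move 2: W@(0,3) -> caps B=0 W=0
Move 3: B@(2,0) -> caps B=0 W=0
Move 4: W@(3,1) -> caps B=0 W=0
Move 5: B@(0,0) -> caps B=0 W=0
Move 6: W@(0,1) -> caps B=0 W=0
Move 7: B@(1,1) -> caps B=0 W=0
Move 8: W@(1,0) -> caps B=0 W=1
Move 9: B@(2,3) -> caps B=0 W=1
Move 10: W@(1,3) -> caps B=0 W=1
Move 11: B@(3,0) -> caps B=0 W=1
Move 12: W@(1,2) -> caps B=0 W=1

Answer: .W.W
WBWW
B..B
BWB.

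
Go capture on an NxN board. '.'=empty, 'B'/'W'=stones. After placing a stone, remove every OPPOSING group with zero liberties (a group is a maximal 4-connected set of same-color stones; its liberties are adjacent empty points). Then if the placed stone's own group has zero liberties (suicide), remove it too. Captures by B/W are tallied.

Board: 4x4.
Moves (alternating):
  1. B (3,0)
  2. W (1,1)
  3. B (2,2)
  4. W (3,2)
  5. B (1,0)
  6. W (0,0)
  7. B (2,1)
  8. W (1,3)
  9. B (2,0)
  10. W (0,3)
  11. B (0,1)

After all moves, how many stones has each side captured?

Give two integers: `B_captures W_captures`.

Move 1: B@(3,0) -> caps B=0 W=0
Move 2: W@(1,1) -> caps B=0 W=0
Move 3: B@(2,2) -> caps B=0 W=0
Move 4: W@(3,2) -> caps B=0 W=0
Move 5: B@(1,0) -> caps B=0 W=0
Move 6: W@(0,0) -> caps B=0 W=0
Move 7: B@(2,1) -> caps B=0 W=0
Move 8: W@(1,3) -> caps B=0 W=0
Move 9: B@(2,0) -> caps B=0 W=0
Move 10: W@(0,3) -> caps B=0 W=0
Move 11: B@(0,1) -> caps B=1 W=0

Answer: 1 0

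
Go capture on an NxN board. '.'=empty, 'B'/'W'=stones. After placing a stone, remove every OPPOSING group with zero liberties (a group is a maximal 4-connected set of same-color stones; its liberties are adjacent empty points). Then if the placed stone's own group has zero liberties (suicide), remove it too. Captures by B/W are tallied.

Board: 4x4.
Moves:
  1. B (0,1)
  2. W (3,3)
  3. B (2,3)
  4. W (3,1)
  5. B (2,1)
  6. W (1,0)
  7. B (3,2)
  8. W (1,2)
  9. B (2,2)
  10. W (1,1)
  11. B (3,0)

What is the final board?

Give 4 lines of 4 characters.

Answer: .B..
WWW.
.BBB
B.B.

Derivation:
Move 1: B@(0,1) -> caps B=0 W=0
Move 2: W@(3,3) -> caps B=0 W=0
Move 3: B@(2,3) -> caps B=0 W=0
Move 4: W@(3,1) -> caps B=0 W=0
Move 5: B@(2,1) -> caps B=0 W=0
Move 6: W@(1,0) -> caps B=0 W=0
Move 7: B@(3,2) -> caps B=1 W=0
Move 8: W@(1,2) -> caps B=1 W=0
Move 9: B@(2,2) -> caps B=1 W=0
Move 10: W@(1,1) -> caps B=1 W=0
Move 11: B@(3,0) -> caps B=2 W=0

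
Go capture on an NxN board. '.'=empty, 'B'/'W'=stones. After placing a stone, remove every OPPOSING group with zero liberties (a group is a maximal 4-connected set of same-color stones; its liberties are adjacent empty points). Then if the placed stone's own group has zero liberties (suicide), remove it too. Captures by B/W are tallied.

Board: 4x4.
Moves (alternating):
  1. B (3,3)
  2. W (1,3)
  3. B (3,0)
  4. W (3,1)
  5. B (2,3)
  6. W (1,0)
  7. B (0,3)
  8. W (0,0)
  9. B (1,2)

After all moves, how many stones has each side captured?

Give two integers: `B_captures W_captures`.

Move 1: B@(3,3) -> caps B=0 W=0
Move 2: W@(1,3) -> caps B=0 W=0
Move 3: B@(3,0) -> caps B=0 W=0
Move 4: W@(3,1) -> caps B=0 W=0
Move 5: B@(2,3) -> caps B=0 W=0
Move 6: W@(1,0) -> caps B=0 W=0
Move 7: B@(0,3) -> caps B=0 W=0
Move 8: W@(0,0) -> caps B=0 W=0
Move 9: B@(1,2) -> caps B=1 W=0

Answer: 1 0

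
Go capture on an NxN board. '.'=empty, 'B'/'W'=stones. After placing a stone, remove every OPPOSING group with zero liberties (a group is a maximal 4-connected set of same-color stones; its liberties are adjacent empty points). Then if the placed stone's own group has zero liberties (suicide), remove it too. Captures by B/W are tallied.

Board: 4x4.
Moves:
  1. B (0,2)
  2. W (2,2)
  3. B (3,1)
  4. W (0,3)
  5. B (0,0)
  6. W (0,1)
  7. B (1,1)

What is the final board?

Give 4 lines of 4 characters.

Move 1: B@(0,2) -> caps B=0 W=0
Move 2: W@(2,2) -> caps B=0 W=0
Move 3: B@(3,1) -> caps B=0 W=0
Move 4: W@(0,3) -> caps B=0 W=0
Move 5: B@(0,0) -> caps B=0 W=0
Move 6: W@(0,1) -> caps B=0 W=0
Move 7: B@(1,1) -> caps B=1 W=0

Answer: B.BW
.B..
..W.
.B..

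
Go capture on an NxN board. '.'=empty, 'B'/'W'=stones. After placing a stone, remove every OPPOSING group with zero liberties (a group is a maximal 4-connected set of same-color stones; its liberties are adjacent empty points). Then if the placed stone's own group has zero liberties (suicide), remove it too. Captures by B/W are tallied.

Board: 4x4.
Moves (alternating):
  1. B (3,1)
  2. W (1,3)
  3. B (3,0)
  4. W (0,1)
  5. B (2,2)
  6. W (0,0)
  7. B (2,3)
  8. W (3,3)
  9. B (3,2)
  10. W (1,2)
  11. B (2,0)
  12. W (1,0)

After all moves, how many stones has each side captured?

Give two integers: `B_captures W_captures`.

Move 1: B@(3,1) -> caps B=0 W=0
Move 2: W@(1,3) -> caps B=0 W=0
Move 3: B@(3,0) -> caps B=0 W=0
Move 4: W@(0,1) -> caps B=0 W=0
Move 5: B@(2,2) -> caps B=0 W=0
Move 6: W@(0,0) -> caps B=0 W=0
Move 7: B@(2,3) -> caps B=0 W=0
Move 8: W@(3,3) -> caps B=0 W=0
Move 9: B@(3,2) -> caps B=1 W=0
Move 10: W@(1,2) -> caps B=1 W=0
Move 11: B@(2,0) -> caps B=1 W=0
Move 12: W@(1,0) -> caps B=1 W=0

Answer: 1 0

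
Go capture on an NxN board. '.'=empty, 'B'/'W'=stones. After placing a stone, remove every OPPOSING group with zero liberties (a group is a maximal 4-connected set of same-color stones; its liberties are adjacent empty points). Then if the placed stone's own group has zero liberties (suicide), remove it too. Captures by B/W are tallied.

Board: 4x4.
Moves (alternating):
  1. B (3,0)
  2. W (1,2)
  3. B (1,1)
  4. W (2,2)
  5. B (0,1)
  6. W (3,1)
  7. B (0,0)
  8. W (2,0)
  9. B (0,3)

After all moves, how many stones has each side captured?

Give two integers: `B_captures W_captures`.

Move 1: B@(3,0) -> caps B=0 W=0
Move 2: W@(1,2) -> caps B=0 W=0
Move 3: B@(1,1) -> caps B=0 W=0
Move 4: W@(2,2) -> caps B=0 W=0
Move 5: B@(0,1) -> caps B=0 W=0
Move 6: W@(3,1) -> caps B=0 W=0
Move 7: B@(0,0) -> caps B=0 W=0
Move 8: W@(2,0) -> caps B=0 W=1
Move 9: B@(0,3) -> caps B=0 W=1

Answer: 0 1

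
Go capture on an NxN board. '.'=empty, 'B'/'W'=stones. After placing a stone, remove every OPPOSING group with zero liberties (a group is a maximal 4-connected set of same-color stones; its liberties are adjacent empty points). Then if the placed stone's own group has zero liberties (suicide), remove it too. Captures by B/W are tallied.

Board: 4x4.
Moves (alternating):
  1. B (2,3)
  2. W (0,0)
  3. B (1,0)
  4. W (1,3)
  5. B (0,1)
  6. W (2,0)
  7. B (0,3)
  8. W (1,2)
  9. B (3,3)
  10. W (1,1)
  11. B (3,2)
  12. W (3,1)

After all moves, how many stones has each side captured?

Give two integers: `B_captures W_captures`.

Move 1: B@(2,3) -> caps B=0 W=0
Move 2: W@(0,0) -> caps B=0 W=0
Move 3: B@(1,0) -> caps B=0 W=0
Move 4: W@(1,3) -> caps B=0 W=0
Move 5: B@(0,1) -> caps B=1 W=0
Move 6: W@(2,0) -> caps B=1 W=0
Move 7: B@(0,3) -> caps B=1 W=0
Move 8: W@(1,2) -> caps B=1 W=0
Move 9: B@(3,3) -> caps B=1 W=0
Move 10: W@(1,1) -> caps B=1 W=0
Move 11: B@(3,2) -> caps B=1 W=0
Move 12: W@(3,1) -> caps B=1 W=0

Answer: 1 0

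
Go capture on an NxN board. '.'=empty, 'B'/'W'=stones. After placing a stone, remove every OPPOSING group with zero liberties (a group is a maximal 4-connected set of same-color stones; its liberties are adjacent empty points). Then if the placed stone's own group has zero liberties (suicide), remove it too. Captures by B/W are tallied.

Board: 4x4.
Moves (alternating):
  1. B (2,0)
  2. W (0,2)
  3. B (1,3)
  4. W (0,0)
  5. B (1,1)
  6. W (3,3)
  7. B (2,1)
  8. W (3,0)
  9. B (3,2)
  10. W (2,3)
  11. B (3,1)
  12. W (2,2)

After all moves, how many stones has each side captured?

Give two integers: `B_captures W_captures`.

Answer: 1 0

Derivation:
Move 1: B@(2,0) -> caps B=0 W=0
Move 2: W@(0,2) -> caps B=0 W=0
Move 3: B@(1,3) -> caps B=0 W=0
Move 4: W@(0,0) -> caps B=0 W=0
Move 5: B@(1,1) -> caps B=0 W=0
Move 6: W@(3,3) -> caps B=0 W=0
Move 7: B@(2,1) -> caps B=0 W=0
Move 8: W@(3,0) -> caps B=0 W=0
Move 9: B@(3,2) -> caps B=0 W=0
Move 10: W@(2,3) -> caps B=0 W=0
Move 11: B@(3,1) -> caps B=1 W=0
Move 12: W@(2,2) -> caps B=1 W=0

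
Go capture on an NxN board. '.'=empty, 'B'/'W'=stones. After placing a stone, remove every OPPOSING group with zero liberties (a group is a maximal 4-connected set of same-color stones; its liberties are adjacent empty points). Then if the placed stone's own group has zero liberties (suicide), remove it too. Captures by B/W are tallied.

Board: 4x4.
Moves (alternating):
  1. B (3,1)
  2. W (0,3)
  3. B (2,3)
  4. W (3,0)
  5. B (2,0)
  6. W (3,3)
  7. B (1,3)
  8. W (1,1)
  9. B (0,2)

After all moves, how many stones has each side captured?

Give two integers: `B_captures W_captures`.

Move 1: B@(3,1) -> caps B=0 W=0
Move 2: W@(0,3) -> caps B=0 W=0
Move 3: B@(2,3) -> caps B=0 W=0
Move 4: W@(3,0) -> caps B=0 W=0
Move 5: B@(2,0) -> caps B=1 W=0
Move 6: W@(3,3) -> caps B=1 W=0
Move 7: B@(1,3) -> caps B=1 W=0
Move 8: W@(1,1) -> caps B=1 W=0
Move 9: B@(0,2) -> caps B=2 W=0

Answer: 2 0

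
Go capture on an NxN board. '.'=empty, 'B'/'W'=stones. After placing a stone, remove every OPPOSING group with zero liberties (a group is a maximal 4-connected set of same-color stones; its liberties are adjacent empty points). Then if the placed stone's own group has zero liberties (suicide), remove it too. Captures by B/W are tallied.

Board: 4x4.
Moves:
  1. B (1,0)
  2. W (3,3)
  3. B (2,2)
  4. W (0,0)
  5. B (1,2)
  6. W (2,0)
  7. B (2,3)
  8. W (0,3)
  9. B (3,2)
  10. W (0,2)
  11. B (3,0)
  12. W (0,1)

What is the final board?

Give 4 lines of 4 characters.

Answer: WWWW
B.B.
W.BB
B.B.

Derivation:
Move 1: B@(1,0) -> caps B=0 W=0
Move 2: W@(3,3) -> caps B=0 W=0
Move 3: B@(2,2) -> caps B=0 W=0
Move 4: W@(0,0) -> caps B=0 W=0
Move 5: B@(1,2) -> caps B=0 W=0
Move 6: W@(2,0) -> caps B=0 W=0
Move 7: B@(2,3) -> caps B=0 W=0
Move 8: W@(0,3) -> caps B=0 W=0
Move 9: B@(3,2) -> caps B=1 W=0
Move 10: W@(0,2) -> caps B=1 W=0
Move 11: B@(3,0) -> caps B=1 W=0
Move 12: W@(0,1) -> caps B=1 W=0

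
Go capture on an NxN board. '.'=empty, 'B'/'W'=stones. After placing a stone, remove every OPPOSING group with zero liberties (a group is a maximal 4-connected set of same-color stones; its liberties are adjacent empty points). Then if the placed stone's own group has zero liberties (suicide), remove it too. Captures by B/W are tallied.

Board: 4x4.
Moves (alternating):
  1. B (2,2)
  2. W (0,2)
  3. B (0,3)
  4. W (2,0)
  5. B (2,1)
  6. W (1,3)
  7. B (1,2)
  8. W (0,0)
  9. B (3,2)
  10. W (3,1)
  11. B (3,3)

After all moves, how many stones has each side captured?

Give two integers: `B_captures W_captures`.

Move 1: B@(2,2) -> caps B=0 W=0
Move 2: W@(0,2) -> caps B=0 W=0
Move 3: B@(0,3) -> caps B=0 W=0
Move 4: W@(2,0) -> caps B=0 W=0
Move 5: B@(2,1) -> caps B=0 W=0
Move 6: W@(1,3) -> caps B=0 W=1
Move 7: B@(1,2) -> caps B=0 W=1
Move 8: W@(0,0) -> caps B=0 W=1
Move 9: B@(3,2) -> caps B=0 W=1
Move 10: W@(3,1) -> caps B=0 W=1
Move 11: B@(3,3) -> caps B=0 W=1

Answer: 0 1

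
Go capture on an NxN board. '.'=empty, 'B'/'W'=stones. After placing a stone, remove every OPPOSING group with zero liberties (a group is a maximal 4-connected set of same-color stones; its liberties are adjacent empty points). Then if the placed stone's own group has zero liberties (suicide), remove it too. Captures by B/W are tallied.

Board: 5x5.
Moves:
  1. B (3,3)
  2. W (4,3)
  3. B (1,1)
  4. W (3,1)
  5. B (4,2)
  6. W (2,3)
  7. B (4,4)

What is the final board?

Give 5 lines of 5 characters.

Answer: .....
.B...
...W.
.W.B.
..B.B

Derivation:
Move 1: B@(3,3) -> caps B=0 W=0
Move 2: W@(4,3) -> caps B=0 W=0
Move 3: B@(1,1) -> caps B=0 W=0
Move 4: W@(3,1) -> caps B=0 W=0
Move 5: B@(4,2) -> caps B=0 W=0
Move 6: W@(2,3) -> caps B=0 W=0
Move 7: B@(4,4) -> caps B=1 W=0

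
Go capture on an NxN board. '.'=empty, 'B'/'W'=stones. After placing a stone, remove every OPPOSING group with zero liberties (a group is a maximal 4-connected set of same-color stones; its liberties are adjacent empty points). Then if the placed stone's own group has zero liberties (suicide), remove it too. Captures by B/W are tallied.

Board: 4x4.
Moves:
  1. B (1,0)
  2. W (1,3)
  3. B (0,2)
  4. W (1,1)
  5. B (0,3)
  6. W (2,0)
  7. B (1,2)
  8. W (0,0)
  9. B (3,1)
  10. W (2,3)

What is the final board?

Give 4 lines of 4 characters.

Move 1: B@(1,0) -> caps B=0 W=0
Move 2: W@(1,3) -> caps B=0 W=0
Move 3: B@(0,2) -> caps B=0 W=0
Move 4: W@(1,1) -> caps B=0 W=0
Move 5: B@(0,3) -> caps B=0 W=0
Move 6: W@(2,0) -> caps B=0 W=0
Move 7: B@(1,2) -> caps B=0 W=0
Move 8: W@(0,0) -> caps B=0 W=1
Move 9: B@(3,1) -> caps B=0 W=1
Move 10: W@(2,3) -> caps B=0 W=1

Answer: W.BB
.WBW
W..W
.B..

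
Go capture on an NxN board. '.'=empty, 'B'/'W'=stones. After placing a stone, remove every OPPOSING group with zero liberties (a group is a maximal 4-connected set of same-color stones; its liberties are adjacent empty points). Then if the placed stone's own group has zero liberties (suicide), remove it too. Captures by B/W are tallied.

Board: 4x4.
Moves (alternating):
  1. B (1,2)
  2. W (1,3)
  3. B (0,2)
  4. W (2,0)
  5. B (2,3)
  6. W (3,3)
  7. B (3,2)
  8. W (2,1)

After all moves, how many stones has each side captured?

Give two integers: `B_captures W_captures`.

Move 1: B@(1,2) -> caps B=0 W=0
Move 2: W@(1,3) -> caps B=0 W=0
Move 3: B@(0,2) -> caps B=0 W=0
Move 4: W@(2,0) -> caps B=0 W=0
Move 5: B@(2,3) -> caps B=0 W=0
Move 6: W@(3,3) -> caps B=0 W=0
Move 7: B@(3,2) -> caps B=1 W=0
Move 8: W@(2,1) -> caps B=1 W=0

Answer: 1 0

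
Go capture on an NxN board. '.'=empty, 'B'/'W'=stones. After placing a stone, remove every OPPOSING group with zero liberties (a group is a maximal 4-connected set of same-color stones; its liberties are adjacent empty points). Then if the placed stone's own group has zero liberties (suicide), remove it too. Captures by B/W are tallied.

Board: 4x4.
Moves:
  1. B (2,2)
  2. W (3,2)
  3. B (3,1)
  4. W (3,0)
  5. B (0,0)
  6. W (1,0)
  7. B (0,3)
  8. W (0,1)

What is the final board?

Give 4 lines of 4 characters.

Move 1: B@(2,2) -> caps B=0 W=0
Move 2: W@(3,2) -> caps B=0 W=0
Move 3: B@(3,1) -> caps B=0 W=0
Move 4: W@(3,0) -> caps B=0 W=0
Move 5: B@(0,0) -> caps B=0 W=0
Move 6: W@(1,0) -> caps B=0 W=0
Move 7: B@(0,3) -> caps B=0 W=0
Move 8: W@(0,1) -> caps B=0 W=1

Answer: .W.B
W...
..B.
WBW.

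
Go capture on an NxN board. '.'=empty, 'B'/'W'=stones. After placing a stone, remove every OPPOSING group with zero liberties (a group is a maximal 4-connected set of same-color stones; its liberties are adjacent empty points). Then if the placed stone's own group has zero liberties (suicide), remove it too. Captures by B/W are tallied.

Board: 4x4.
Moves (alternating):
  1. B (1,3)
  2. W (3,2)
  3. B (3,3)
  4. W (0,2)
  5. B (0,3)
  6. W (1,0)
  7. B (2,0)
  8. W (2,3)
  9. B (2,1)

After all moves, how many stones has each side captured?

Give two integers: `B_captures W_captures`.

Answer: 0 1

Derivation:
Move 1: B@(1,3) -> caps B=0 W=0
Move 2: W@(3,2) -> caps B=0 W=0
Move 3: B@(3,3) -> caps B=0 W=0
Move 4: W@(0,2) -> caps B=0 W=0
Move 5: B@(0,3) -> caps B=0 W=0
Move 6: W@(1,0) -> caps B=0 W=0
Move 7: B@(2,0) -> caps B=0 W=0
Move 8: W@(2,3) -> caps B=0 W=1
Move 9: B@(2,1) -> caps B=0 W=1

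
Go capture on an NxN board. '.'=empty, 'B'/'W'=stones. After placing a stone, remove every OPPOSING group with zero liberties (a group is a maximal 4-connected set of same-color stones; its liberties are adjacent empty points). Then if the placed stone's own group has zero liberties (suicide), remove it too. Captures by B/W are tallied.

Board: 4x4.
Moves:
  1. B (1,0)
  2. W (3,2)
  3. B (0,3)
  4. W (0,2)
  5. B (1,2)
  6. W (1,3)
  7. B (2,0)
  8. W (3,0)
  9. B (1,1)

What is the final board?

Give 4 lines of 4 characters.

Answer: ..W.
BBBW
B...
W.W.

Derivation:
Move 1: B@(1,0) -> caps B=0 W=0
Move 2: W@(3,2) -> caps B=0 W=0
Move 3: B@(0,3) -> caps B=0 W=0
Move 4: W@(0,2) -> caps B=0 W=0
Move 5: B@(1,2) -> caps B=0 W=0
Move 6: W@(1,3) -> caps B=0 W=1
Move 7: B@(2,0) -> caps B=0 W=1
Move 8: W@(3,0) -> caps B=0 W=1
Move 9: B@(1,1) -> caps B=0 W=1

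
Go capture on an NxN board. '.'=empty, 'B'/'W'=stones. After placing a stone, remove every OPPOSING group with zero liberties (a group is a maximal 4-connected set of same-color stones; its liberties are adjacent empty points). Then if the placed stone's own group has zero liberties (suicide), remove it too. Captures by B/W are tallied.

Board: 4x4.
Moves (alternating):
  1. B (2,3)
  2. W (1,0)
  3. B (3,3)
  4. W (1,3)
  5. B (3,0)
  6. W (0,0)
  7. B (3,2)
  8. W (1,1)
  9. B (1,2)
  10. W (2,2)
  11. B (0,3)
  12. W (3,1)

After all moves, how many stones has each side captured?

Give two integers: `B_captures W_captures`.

Answer: 1 0

Derivation:
Move 1: B@(2,3) -> caps B=0 W=0
Move 2: W@(1,0) -> caps B=0 W=0
Move 3: B@(3,3) -> caps B=0 W=0
Move 4: W@(1,3) -> caps B=0 W=0
Move 5: B@(3,0) -> caps B=0 W=0
Move 6: W@(0,0) -> caps B=0 W=0
Move 7: B@(3,2) -> caps B=0 W=0
Move 8: W@(1,1) -> caps B=0 W=0
Move 9: B@(1,2) -> caps B=0 W=0
Move 10: W@(2,2) -> caps B=0 W=0
Move 11: B@(0,3) -> caps B=1 W=0
Move 12: W@(3,1) -> caps B=1 W=0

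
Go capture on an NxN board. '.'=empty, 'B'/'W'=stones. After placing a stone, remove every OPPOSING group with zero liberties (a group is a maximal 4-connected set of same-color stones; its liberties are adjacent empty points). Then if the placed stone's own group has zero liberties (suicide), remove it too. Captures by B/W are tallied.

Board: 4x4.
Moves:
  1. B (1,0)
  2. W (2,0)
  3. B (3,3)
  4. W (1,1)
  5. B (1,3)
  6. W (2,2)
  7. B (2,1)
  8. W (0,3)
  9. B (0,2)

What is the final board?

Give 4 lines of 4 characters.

Answer: ..B.
BW.B
WBW.
...B

Derivation:
Move 1: B@(1,0) -> caps B=0 W=0
Move 2: W@(2,0) -> caps B=0 W=0
Move 3: B@(3,3) -> caps B=0 W=0
Move 4: W@(1,1) -> caps B=0 W=0
Move 5: B@(1,3) -> caps B=0 W=0
Move 6: W@(2,2) -> caps B=0 W=0
Move 7: B@(2,1) -> caps B=0 W=0
Move 8: W@(0,3) -> caps B=0 W=0
Move 9: B@(0,2) -> caps B=1 W=0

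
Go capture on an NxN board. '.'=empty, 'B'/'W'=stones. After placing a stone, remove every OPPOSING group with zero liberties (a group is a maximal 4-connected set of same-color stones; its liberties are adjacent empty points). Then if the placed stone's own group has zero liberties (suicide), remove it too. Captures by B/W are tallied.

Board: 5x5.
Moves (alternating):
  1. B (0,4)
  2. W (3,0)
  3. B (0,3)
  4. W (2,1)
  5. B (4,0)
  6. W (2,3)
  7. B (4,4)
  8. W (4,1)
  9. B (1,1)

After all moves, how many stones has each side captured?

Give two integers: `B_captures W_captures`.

Move 1: B@(0,4) -> caps B=0 W=0
Move 2: W@(3,0) -> caps B=0 W=0
Move 3: B@(0,3) -> caps B=0 W=0
Move 4: W@(2,1) -> caps B=0 W=0
Move 5: B@(4,0) -> caps B=0 W=0
Move 6: W@(2,3) -> caps B=0 W=0
Move 7: B@(4,4) -> caps B=0 W=0
Move 8: W@(4,1) -> caps B=0 W=1
Move 9: B@(1,1) -> caps B=0 W=1

Answer: 0 1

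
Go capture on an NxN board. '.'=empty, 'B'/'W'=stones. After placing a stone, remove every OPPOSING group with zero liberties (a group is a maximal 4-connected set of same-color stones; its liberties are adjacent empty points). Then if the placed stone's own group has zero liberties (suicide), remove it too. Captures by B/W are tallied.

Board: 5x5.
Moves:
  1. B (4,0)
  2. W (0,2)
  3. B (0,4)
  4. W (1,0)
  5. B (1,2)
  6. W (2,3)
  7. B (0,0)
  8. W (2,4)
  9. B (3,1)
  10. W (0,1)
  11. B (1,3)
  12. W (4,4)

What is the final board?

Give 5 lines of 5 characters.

Move 1: B@(4,0) -> caps B=0 W=0
Move 2: W@(0,2) -> caps B=0 W=0
Move 3: B@(0,4) -> caps B=0 W=0
Move 4: W@(1,0) -> caps B=0 W=0
Move 5: B@(1,2) -> caps B=0 W=0
Move 6: W@(2,3) -> caps B=0 W=0
Move 7: B@(0,0) -> caps B=0 W=0
Move 8: W@(2,4) -> caps B=0 W=0
Move 9: B@(3,1) -> caps B=0 W=0
Move 10: W@(0,1) -> caps B=0 W=1
Move 11: B@(1,3) -> caps B=0 W=1
Move 12: W@(4,4) -> caps B=0 W=1

Answer: .WW.B
W.BB.
...WW
.B...
B...W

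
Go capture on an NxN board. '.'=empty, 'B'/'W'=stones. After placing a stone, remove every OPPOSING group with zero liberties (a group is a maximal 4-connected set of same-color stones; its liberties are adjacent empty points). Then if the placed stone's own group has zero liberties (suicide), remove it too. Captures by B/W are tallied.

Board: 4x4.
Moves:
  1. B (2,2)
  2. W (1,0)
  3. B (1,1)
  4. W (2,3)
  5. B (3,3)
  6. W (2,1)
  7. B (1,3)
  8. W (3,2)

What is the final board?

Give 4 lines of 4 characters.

Move 1: B@(2,2) -> caps B=0 W=0
Move 2: W@(1,0) -> caps B=0 W=0
Move 3: B@(1,1) -> caps B=0 W=0
Move 4: W@(2,3) -> caps B=0 W=0
Move 5: B@(3,3) -> caps B=0 W=0
Move 6: W@(2,1) -> caps B=0 W=0
Move 7: B@(1,3) -> caps B=1 W=0
Move 8: W@(3,2) -> caps B=1 W=0

Answer: ....
WB.B
.WB.
..WB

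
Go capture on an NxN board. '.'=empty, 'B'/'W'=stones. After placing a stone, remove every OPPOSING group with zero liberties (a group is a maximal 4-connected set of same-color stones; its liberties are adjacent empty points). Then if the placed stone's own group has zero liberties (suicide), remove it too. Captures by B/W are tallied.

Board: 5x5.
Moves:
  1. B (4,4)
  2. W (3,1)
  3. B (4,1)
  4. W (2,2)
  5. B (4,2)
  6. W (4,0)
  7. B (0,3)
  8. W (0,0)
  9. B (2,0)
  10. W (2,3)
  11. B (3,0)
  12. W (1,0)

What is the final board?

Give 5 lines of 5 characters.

Move 1: B@(4,4) -> caps B=0 W=0
Move 2: W@(3,1) -> caps B=0 W=0
Move 3: B@(4,1) -> caps B=0 W=0
Move 4: W@(2,2) -> caps B=0 W=0
Move 5: B@(4,2) -> caps B=0 W=0
Move 6: W@(4,0) -> caps B=0 W=0
Move 7: B@(0,3) -> caps B=0 W=0
Move 8: W@(0,0) -> caps B=0 W=0
Move 9: B@(2,0) -> caps B=0 W=0
Move 10: W@(2,3) -> caps B=0 W=0
Move 11: B@(3,0) -> caps B=1 W=0
Move 12: W@(1,0) -> caps B=1 W=0

Answer: W..B.
W....
B.WW.
BW...
.BB.B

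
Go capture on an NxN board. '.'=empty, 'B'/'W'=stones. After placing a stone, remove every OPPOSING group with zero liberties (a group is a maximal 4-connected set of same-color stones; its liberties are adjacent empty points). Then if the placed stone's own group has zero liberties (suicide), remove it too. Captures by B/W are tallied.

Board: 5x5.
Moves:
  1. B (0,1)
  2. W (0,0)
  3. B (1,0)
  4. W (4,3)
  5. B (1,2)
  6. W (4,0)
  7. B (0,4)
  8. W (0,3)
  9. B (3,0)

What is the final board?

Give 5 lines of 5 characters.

Answer: .B.WB
B.B..
.....
B....
W..W.

Derivation:
Move 1: B@(0,1) -> caps B=0 W=0
Move 2: W@(0,0) -> caps B=0 W=0
Move 3: B@(1,0) -> caps B=1 W=0
Move 4: W@(4,3) -> caps B=1 W=0
Move 5: B@(1,2) -> caps B=1 W=0
Move 6: W@(4,0) -> caps B=1 W=0
Move 7: B@(0,4) -> caps B=1 W=0
Move 8: W@(0,3) -> caps B=1 W=0
Move 9: B@(3,0) -> caps B=1 W=0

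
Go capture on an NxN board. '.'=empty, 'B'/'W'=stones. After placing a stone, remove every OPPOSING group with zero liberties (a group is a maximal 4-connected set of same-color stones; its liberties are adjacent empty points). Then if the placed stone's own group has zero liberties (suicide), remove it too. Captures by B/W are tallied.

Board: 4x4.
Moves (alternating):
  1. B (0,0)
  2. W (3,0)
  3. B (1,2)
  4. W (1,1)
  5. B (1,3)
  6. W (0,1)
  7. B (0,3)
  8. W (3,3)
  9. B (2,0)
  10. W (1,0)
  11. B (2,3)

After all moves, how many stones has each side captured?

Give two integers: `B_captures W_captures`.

Move 1: B@(0,0) -> caps B=0 W=0
Move 2: W@(3,0) -> caps B=0 W=0
Move 3: B@(1,2) -> caps B=0 W=0
Move 4: W@(1,1) -> caps B=0 W=0
Move 5: B@(1,3) -> caps B=0 W=0
Move 6: W@(0,1) -> caps B=0 W=0
Move 7: B@(0,3) -> caps B=0 W=0
Move 8: W@(3,3) -> caps B=0 W=0
Move 9: B@(2,0) -> caps B=0 W=0
Move 10: W@(1,0) -> caps B=0 W=1
Move 11: B@(2,3) -> caps B=0 W=1

Answer: 0 1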